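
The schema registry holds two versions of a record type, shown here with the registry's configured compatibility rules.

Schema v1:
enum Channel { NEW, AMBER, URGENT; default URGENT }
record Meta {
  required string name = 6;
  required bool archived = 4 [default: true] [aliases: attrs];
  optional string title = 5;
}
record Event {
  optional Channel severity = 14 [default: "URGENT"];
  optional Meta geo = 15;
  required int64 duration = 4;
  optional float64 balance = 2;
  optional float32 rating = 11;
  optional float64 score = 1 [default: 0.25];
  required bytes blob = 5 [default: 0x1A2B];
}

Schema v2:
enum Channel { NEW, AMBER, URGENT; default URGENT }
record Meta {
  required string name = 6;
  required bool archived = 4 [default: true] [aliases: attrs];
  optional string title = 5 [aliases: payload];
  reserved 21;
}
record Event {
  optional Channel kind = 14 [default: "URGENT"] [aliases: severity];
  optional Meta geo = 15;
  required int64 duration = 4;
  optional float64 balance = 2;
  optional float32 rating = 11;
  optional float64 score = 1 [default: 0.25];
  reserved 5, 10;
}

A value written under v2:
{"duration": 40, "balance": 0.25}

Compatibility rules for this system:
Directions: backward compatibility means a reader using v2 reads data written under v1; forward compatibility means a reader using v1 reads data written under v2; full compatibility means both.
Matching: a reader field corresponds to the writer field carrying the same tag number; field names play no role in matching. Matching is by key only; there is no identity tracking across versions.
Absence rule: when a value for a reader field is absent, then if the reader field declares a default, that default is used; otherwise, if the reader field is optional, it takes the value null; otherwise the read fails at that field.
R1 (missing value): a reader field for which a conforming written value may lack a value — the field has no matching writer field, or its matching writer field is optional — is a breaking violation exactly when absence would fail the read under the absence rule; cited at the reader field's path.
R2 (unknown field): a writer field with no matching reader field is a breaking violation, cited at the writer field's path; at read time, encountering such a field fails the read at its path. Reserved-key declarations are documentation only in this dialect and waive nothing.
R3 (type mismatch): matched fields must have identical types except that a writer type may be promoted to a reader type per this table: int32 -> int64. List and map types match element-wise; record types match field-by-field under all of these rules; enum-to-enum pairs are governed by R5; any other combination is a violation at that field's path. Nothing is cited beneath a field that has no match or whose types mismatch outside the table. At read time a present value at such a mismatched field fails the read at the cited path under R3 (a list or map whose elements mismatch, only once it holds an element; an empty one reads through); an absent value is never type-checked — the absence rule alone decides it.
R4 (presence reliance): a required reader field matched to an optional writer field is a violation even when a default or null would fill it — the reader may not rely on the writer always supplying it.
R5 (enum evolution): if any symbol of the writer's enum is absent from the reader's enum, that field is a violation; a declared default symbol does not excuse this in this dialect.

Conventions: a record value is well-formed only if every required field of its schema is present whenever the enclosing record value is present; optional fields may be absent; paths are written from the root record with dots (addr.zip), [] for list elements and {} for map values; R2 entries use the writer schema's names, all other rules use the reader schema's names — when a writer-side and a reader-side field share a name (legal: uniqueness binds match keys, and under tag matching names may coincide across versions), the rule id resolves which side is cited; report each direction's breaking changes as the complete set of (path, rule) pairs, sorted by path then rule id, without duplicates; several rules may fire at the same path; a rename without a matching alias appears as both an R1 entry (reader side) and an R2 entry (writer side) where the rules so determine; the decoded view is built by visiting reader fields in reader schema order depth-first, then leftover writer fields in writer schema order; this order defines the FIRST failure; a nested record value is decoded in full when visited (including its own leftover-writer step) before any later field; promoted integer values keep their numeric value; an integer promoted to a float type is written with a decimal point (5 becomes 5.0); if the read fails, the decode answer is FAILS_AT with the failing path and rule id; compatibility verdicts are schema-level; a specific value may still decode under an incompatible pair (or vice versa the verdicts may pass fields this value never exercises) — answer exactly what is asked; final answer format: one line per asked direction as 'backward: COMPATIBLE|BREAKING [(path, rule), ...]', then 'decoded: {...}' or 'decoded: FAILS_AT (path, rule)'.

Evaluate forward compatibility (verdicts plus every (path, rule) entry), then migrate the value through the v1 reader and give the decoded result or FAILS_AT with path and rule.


each type pair in Event: writer, then reader
forward for Event (reader v1, writer v2):
  severity: Channel -> Channel, writer optional; from kind
  geo: Meta -> Meta, writer optional; from geo
  duration: int64 -> int64, writer required; from duration
  balance: float64 -> float64, writer optional; from balance
  rating: float32 -> float32, writer optional; from rating
  score: float64 -> float64, writer optional; from score
  blob: no writer-side match
  geo.name: string -> string, writer required; from geo.name
  geo.archived: bool -> bool, writer required; from geo.archived
  geo.title: string -> string, writer optional; from geo.title
  => forward: COMPATIBLE
decode walk for Event under reader schema v1:
  severity := "URGENT" (absent -> default)
  geo := null (absent, optional -> null)
  duration := 40
  balance := 0.25
  rating := null (absent, optional -> null)
  score := 0.25 (absent -> default)
  blob := 0x1A2B (absent -> default)
  => decoded: {"severity": "URGENT", "geo": null, "duration": 40, "balance": 0.25, "rating": null, "score": 0.25, "blob": 0x1A2B}
remaining Event differences; none change what is asked:
  removed field blob from record Event (its key 5 joins the reserved list) -> affects backward compatibility only, which is not asked
  renamed field severity to kind in record Event (alias severity declared on the renamed field) -> fires no rule on Event, leaving the asked answer as it is

forward: COMPATIBLE []; decoded: {"severity": "URGENT", "geo": null, "duration": 40, "balance": 0.25, "rating": null, "score": 0.25, "blob": 0x1A2B}


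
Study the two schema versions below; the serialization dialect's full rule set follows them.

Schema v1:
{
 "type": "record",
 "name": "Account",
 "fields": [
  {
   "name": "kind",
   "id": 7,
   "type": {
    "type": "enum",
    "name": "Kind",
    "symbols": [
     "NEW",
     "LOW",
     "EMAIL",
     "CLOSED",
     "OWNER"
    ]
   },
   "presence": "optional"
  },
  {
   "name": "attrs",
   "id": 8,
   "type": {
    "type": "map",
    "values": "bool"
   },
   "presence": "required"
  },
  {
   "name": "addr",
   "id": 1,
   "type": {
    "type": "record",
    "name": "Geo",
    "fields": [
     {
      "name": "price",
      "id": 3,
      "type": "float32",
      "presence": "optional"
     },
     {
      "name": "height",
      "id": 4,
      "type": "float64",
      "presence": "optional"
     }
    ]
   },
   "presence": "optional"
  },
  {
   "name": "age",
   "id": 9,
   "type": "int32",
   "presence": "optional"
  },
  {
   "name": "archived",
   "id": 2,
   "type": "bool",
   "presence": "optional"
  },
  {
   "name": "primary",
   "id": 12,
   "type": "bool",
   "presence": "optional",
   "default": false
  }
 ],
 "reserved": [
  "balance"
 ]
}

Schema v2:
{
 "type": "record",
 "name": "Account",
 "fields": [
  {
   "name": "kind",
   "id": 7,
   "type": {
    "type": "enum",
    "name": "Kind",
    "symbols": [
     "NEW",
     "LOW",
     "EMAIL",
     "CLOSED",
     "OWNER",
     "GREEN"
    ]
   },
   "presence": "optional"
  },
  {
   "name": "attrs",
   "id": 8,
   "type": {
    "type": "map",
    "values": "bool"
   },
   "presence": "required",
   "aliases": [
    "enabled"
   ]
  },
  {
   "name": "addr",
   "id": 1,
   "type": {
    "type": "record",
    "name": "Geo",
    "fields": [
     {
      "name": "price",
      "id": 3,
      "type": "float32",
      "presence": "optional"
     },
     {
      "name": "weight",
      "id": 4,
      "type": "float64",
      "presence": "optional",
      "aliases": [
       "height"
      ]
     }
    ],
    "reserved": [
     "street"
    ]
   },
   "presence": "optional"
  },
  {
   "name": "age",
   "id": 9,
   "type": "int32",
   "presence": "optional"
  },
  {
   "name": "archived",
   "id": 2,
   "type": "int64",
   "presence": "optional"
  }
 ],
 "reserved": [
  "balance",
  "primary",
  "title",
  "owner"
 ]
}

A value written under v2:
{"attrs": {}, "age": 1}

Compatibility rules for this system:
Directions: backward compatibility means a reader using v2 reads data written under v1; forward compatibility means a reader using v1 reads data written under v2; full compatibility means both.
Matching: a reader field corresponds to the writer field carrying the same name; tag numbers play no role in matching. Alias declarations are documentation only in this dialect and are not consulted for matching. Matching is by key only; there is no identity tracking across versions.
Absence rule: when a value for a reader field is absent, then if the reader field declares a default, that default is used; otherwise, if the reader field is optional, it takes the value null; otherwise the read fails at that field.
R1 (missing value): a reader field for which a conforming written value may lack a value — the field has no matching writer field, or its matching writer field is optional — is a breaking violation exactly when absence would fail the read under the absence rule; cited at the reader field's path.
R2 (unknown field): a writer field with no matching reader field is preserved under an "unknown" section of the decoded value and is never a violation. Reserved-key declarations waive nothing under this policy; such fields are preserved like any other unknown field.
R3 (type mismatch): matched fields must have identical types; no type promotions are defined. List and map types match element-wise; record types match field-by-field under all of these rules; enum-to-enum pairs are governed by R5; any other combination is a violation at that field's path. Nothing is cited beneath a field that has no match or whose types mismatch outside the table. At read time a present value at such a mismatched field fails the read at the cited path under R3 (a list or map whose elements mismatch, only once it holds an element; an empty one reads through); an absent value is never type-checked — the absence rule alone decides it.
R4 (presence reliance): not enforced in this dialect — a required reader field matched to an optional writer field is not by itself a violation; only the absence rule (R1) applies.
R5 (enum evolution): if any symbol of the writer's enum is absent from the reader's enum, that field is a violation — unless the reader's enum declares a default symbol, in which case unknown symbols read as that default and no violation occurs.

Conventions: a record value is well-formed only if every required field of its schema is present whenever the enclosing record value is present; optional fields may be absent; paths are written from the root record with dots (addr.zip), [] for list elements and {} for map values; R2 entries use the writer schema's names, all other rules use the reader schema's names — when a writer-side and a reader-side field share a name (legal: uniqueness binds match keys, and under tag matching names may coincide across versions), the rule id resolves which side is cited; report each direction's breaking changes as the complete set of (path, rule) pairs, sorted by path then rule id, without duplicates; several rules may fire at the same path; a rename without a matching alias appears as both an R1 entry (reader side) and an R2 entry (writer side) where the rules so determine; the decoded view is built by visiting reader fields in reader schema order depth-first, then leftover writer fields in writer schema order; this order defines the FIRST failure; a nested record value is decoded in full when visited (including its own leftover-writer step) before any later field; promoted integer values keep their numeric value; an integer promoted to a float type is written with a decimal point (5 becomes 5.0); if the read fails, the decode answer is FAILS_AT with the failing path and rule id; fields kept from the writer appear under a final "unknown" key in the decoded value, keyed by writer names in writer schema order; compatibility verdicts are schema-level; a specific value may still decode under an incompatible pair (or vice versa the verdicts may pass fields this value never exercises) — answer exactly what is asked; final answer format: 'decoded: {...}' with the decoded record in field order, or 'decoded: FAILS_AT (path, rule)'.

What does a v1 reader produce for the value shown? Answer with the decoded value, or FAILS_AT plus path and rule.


decoded: {"kind": null, "attrs": {}, "addr": null, "age": 1, "archived": null, "primary": false}

in Account below, arrows point writer -> reader
decoding the Account value with the v1 reader:
  kind := null (absent, optional -> null)
  attrs := {}
  addr := null (absent, optional -> null)
  age := 1
  archived := null (absent, optional -> null)
  primary := false (absent -> default)
  => decoded: {"kind": null, "attrs": {}, "addr": null, "age": 1, "archived": null, "primary": false}
the rest of the Account diff is inert for this question:
  renamed field height to weight in record Geo (alias height declared on the renamed field) -> inert under this dialect — no rule fires on Account and the result does not move
  removed field primary from record Account (its key "primary" joins the reserved list) -> inert under this dialect — no rule fires on Account and the result does not move
  enum Kind (field kind in record Account): symbol GREEN added -> a verdict-level change on Account — the shown value reads the same
  field archived in record Account: type bool changed to int64 -> a verdict-level change on Account — the shown value reads the same


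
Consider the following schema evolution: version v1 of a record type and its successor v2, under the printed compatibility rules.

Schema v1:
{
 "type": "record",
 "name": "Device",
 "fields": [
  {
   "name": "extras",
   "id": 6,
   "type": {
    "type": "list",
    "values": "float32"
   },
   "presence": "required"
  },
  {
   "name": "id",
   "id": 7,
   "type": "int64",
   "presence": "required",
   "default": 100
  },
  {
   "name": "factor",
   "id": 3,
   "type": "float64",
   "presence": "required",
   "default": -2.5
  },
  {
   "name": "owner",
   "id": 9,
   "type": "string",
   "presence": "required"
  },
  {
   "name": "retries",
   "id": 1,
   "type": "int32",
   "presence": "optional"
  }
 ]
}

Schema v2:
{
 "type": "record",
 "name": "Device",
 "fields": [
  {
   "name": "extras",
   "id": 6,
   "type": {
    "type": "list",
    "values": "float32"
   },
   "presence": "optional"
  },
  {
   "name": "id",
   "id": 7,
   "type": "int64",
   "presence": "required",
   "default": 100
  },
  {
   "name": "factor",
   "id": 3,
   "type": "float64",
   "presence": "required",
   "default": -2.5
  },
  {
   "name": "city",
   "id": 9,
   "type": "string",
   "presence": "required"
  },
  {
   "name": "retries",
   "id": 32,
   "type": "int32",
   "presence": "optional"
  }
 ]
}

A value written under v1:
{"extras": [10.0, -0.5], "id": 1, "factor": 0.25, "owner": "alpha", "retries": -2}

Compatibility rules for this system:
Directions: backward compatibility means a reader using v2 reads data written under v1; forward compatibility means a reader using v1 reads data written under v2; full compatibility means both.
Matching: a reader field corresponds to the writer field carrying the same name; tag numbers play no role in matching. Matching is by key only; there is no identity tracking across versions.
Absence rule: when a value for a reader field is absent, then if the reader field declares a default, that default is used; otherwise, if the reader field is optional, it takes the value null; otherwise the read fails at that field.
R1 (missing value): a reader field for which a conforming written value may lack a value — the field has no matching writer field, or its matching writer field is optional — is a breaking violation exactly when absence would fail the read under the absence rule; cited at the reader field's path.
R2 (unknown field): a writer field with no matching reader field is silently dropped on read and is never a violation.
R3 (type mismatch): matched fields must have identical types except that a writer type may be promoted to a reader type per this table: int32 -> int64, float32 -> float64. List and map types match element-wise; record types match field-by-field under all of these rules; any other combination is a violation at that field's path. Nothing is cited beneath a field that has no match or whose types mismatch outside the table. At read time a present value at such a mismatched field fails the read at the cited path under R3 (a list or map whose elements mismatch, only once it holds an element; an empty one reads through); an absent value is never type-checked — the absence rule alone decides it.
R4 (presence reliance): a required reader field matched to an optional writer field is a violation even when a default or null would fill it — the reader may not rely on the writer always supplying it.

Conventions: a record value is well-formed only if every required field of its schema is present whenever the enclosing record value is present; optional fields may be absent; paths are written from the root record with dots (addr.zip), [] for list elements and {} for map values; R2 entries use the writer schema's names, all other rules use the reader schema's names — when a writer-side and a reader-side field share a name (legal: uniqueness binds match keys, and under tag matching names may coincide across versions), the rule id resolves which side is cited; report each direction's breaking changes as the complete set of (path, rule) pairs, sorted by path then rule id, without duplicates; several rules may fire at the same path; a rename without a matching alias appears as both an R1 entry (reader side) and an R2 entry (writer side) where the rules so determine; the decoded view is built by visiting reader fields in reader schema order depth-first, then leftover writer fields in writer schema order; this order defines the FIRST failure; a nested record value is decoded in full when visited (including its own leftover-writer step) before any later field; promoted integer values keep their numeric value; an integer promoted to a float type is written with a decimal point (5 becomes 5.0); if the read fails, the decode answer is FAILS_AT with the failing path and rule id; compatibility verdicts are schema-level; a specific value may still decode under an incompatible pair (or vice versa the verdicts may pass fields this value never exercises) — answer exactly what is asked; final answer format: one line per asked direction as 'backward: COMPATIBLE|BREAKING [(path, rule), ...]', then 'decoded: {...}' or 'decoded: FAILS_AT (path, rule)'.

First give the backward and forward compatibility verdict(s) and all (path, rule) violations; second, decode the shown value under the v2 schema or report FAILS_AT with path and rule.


in Device below, arrows point writer -> reader
backward on Device — v2 reading data written by v1:
  writer required, list<float32> -> list<float32>: reader extras maps from writer extras
  writer required, int64 -> int64: reader id maps from writer id
  writer required, float64 -> float64: reader factor maps from writer factor
  city: no writer match
  writer optional, int32 -> int32: reader retries maps from writer retries
  owner (writer side), unknown to reader
  rule R1 violated at city
  => 1 violation(s): backward is BREAKING for Device
forward on Device — v1 reading data written by v2:
  writer optional, list<float32> -> list<float32>: reader extras maps from writer extras
  writer required, int64 -> int64: reader id maps from writer id
  writer required, float64 -> float64: reader factor maps from writer factor
  owner: no writer match
  writer optional, int32 -> int32: reader retries maps from writer retries
  city (writer side), unknown to reader
  rule R1 violated at extras
  rule R4 violated at extras
  rule R1 violated at owner
  => 3 violation(s): forward is BREAKING for Device
decode (reader v2):
  extras := [10.0, -0.5]
  id := 1
  factor := 0.25
  read fails at city under R1 (no fill)
  => FAILS_AT (city, R1)

backward: BREAKING [(city, R1)]; forward: BREAKING [(extras, R1), (extras, R4), (owner, R1)]; decoded: FAILS_AT (city, R1)


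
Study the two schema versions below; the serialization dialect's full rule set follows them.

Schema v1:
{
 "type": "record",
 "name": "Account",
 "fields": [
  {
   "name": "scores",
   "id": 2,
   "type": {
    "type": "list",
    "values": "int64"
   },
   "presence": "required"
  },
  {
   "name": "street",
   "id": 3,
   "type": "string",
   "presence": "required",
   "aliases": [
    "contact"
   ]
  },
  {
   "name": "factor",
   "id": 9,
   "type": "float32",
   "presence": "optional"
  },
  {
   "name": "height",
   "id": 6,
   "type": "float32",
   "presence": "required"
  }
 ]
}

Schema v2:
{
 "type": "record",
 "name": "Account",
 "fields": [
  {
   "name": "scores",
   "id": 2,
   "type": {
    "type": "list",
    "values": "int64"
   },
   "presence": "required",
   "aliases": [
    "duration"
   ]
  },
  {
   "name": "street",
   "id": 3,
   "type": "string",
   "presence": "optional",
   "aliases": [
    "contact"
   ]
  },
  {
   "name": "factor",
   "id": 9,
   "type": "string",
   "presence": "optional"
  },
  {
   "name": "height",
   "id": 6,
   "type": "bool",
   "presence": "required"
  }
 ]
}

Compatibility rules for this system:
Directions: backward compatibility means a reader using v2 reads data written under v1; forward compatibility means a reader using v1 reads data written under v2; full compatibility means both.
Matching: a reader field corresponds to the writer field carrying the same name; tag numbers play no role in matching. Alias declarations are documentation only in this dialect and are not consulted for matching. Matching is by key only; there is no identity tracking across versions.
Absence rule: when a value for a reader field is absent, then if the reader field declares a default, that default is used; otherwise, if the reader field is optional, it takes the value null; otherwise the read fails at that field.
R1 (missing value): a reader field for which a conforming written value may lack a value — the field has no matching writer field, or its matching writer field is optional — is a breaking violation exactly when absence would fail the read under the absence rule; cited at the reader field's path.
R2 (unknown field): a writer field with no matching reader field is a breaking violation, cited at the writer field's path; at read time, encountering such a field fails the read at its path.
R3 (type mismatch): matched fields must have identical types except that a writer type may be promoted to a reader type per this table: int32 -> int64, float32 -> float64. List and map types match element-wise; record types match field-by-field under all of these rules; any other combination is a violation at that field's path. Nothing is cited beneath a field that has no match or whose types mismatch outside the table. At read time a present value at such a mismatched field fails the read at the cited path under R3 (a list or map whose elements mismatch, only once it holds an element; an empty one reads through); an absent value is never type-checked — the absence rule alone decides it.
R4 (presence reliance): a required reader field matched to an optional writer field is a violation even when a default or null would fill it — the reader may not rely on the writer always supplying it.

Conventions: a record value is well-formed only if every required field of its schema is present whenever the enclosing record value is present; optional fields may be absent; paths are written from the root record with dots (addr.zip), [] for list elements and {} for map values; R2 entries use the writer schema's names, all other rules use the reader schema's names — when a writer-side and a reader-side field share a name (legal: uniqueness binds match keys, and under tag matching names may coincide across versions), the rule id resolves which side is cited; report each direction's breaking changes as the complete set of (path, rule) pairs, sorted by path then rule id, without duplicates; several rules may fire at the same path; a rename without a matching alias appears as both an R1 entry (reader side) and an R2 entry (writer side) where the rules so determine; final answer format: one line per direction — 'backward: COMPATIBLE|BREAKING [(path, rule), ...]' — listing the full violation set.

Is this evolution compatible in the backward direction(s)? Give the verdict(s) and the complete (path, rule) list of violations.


in Account below, arrows point writer -> reader
backward analysis of Account with v2 as reader and v1 as writer:
  scores: list<int64> -> list<int64>, writer required; from scores
  street: string -> string, writer required; from street
  factor: float32 -> string, writer optional; from factor
  height: float32 -> bool, writer required; from height
  rule R3 violated at factor
  rule R3 violated at height
  backward on Account therefore BREAKING (2)
ruling out the remaining Account differences:
  field street in record Account: required changed to optional -> its effect on Account is confined to the forward direction, not asked

backward: BREAKING [(factor, R3), (height, R3)]


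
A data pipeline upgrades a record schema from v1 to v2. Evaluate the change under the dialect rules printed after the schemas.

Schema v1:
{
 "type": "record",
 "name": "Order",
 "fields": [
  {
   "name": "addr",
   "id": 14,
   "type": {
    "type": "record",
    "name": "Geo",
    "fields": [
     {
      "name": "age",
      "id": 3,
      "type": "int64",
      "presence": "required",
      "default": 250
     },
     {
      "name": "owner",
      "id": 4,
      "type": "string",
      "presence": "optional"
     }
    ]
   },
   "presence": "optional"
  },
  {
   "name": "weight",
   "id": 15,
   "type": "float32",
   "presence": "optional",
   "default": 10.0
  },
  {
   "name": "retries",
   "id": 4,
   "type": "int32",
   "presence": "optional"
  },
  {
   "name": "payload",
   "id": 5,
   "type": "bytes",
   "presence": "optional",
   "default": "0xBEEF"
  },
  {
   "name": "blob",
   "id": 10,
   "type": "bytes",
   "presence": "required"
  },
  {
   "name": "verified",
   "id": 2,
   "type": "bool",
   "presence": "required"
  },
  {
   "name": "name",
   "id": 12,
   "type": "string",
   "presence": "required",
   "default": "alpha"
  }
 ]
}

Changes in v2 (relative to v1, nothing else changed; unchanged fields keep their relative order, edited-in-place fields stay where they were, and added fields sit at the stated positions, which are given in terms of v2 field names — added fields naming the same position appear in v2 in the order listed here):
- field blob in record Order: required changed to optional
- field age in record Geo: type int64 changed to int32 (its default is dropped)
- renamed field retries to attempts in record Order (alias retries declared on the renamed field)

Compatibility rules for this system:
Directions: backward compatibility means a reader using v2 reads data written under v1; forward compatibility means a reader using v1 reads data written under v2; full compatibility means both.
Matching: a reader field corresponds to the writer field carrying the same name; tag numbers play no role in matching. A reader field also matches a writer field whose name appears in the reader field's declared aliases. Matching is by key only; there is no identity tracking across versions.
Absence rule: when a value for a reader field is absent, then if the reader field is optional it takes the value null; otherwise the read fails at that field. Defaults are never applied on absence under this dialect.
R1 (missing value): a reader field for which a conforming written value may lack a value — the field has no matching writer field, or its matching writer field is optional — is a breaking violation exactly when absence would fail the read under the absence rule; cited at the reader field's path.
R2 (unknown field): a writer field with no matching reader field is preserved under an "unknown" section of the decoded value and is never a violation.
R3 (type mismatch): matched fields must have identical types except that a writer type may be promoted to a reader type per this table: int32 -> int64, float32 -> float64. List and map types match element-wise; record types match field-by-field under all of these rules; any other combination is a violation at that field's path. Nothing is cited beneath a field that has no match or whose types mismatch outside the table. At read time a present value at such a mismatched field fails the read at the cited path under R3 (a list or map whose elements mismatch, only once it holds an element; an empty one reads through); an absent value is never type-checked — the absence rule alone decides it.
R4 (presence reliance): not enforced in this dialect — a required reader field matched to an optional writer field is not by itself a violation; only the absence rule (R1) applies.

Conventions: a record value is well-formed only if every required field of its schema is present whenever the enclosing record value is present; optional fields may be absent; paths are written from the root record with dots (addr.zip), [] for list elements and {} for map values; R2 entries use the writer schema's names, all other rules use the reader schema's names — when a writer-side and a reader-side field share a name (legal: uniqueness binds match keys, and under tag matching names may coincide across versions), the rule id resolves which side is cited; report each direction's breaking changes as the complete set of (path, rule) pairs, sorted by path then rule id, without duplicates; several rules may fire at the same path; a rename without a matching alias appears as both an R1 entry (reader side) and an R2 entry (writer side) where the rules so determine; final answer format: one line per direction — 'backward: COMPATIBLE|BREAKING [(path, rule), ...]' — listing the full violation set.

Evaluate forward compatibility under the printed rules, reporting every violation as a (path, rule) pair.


the writer's type comes first in each Order pair
forward analysis of Order with v1 as reader and v2 as writer:
  addr: paired with writer addr (Geo -> Geo; writer optional)
  weight: paired with writer weight (float32 -> float32; writer optional)
  retries: no writer match
  payload: paired with writer payload (bytes -> bytes; writer optional)
  blob: paired with writer blob (bytes -> bytes; writer optional)
  verified: paired with writer verified (bool -> bool; writer required)
  name: paired with writer name (string -> string; writer required)
  writer field attempts has no reader counterpart
  addr.age: paired with writer addr.age (int32 -> int64; writer required)
  addr.owner: paired with writer addr.owner (string -> string; writer optional)
  breaking: (blob, R1)
  => forward verdict for Order: BREAKING, 1 violation(s)
ruling out the remaining Order differences:
  field age in record Geo: type int64 changed to int32 (its default is dropped) -> affects backward compatibility only, which is not asked
  renamed field retries to attempts in record Order (alias retries declared on the renamed field) -> no rule fires on it in Order's dialect; the asked verdict holds

forward: BREAKING [(blob, R1)]


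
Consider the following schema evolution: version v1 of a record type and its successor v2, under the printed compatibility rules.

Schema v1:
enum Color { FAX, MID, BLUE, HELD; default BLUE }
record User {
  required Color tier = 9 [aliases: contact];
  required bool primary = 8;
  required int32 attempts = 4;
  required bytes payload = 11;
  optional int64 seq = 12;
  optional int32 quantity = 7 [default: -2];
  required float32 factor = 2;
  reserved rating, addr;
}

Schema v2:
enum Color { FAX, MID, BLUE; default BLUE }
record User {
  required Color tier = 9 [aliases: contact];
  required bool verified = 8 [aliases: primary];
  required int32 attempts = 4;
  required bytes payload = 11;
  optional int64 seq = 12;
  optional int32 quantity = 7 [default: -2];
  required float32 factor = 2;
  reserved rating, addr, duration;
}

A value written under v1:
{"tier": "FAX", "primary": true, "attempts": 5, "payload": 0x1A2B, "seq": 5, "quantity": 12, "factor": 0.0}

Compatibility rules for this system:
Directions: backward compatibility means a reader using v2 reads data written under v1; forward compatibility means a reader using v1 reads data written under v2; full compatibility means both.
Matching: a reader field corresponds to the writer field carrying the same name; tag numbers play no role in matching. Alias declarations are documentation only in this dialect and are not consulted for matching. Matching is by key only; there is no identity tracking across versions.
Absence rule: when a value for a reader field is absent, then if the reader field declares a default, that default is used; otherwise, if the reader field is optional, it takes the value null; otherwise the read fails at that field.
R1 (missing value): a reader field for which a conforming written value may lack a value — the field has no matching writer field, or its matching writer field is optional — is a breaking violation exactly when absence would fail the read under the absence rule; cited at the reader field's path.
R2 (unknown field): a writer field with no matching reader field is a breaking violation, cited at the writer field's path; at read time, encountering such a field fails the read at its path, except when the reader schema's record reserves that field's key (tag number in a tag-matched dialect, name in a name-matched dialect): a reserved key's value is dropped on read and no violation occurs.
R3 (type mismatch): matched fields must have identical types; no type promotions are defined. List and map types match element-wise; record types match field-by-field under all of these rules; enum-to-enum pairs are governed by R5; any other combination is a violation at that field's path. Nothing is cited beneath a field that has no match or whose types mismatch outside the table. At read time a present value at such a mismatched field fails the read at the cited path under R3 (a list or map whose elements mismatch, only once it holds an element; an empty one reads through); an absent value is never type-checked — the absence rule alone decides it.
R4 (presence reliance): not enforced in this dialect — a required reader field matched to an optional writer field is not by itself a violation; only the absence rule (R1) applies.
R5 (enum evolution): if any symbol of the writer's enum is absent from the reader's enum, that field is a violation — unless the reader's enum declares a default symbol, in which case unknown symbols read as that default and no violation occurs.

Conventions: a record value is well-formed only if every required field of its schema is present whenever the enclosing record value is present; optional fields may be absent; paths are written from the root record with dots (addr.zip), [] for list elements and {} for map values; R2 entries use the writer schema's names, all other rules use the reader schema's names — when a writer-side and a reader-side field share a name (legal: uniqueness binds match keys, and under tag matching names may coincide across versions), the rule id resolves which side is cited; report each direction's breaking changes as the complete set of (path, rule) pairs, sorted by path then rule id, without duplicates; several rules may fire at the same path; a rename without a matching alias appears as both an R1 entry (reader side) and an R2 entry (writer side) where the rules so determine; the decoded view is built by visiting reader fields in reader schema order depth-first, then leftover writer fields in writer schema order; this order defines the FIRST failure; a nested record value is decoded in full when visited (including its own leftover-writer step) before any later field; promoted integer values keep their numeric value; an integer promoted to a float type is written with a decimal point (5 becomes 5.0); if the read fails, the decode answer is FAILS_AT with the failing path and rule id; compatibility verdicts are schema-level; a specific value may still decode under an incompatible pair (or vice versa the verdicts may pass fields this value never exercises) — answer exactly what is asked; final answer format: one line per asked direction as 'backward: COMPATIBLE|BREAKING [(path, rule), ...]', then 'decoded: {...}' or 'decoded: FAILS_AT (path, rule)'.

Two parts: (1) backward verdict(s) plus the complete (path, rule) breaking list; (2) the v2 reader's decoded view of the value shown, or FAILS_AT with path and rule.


backward: BREAKING [(primary, R2), (verified, R1)]; decoded: FAILS_AT (verified, R1)

arrows below run writer -> reader for User
checking backward for User: reader v2 against writer v1:
  Color -> Color, writer required: tier aligns to tier
  verified: no writer match
  int32 -> int32, writer required: attempts aligns to attempts
  bytes -> bytes, writer required: payload aligns to payload
  int64 -> int64, writer optional: seq aligns to seq
  int32 -> int32, writer optional: quantity aligns to quantity
  float32 -> float32, writer required: factor aligns to factor
  primary (writer side), unknown to reader
  breaking: (primary, R2)
  breaking: (verified, R1)
  => 2 violation(s): backward is BREAKING for User
decode walk for User under reader schema v2:
  tier := "FAX"
  read fails at verified under R1 (no fill)
  => FAILS_AT (verified, R1)
checking off the User differences that do not matter here:
  enum Color (field tier in record User): symbol HELD removed -> fires no rule on User, leaving the asked answer as it is


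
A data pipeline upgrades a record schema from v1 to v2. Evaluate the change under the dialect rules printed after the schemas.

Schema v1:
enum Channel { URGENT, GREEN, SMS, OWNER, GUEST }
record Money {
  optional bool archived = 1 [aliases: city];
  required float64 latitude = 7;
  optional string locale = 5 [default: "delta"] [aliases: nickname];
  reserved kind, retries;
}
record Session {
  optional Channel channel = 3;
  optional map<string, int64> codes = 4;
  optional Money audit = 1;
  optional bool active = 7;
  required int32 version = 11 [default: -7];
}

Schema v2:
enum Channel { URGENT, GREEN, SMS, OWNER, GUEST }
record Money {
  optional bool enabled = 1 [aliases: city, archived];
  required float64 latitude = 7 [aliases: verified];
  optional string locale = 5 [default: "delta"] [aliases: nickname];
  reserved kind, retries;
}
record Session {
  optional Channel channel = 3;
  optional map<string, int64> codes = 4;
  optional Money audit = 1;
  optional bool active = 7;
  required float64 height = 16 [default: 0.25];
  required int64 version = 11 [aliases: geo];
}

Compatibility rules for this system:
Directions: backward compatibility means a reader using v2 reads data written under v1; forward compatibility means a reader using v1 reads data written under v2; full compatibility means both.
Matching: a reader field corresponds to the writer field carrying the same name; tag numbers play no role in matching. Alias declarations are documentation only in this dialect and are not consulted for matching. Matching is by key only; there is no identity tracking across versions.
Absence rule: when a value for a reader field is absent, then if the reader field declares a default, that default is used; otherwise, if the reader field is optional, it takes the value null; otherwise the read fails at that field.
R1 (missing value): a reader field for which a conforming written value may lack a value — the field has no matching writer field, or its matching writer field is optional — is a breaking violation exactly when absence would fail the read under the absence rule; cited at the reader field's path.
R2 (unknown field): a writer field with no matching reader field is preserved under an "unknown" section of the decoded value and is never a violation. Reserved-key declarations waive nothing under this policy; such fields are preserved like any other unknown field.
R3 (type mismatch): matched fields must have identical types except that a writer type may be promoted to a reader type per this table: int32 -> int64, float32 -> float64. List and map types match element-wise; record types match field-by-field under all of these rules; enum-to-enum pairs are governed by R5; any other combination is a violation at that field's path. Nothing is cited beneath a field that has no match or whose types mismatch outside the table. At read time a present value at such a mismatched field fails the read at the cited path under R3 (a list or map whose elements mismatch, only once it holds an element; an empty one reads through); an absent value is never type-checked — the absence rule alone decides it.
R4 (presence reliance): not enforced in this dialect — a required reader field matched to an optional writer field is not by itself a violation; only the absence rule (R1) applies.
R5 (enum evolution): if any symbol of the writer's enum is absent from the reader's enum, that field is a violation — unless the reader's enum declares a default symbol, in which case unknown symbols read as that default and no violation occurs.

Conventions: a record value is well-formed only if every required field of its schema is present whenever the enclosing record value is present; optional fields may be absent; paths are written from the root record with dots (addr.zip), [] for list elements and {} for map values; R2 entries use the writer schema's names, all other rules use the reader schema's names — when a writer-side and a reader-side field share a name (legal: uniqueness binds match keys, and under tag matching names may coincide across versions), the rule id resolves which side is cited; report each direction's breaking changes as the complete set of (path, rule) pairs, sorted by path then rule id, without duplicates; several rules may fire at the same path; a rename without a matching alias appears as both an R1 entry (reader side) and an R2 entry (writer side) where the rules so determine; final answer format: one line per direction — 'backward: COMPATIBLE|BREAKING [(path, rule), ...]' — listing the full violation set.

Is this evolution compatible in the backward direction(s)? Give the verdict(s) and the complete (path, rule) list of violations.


backward: COMPATIBLE []

each type pair in Session: writer, then reader
backward analysis of Session with v2 as reader and v1 as writer:
  channel <- channel (Channel -> Channel, writer optional)
  codes <- codes (map<string, int64> -> map<string, int64>, writer optional)
  audit <- audit (Money -> Money, writer optional)
  active <- active (bool -> bool, writer optional)
  no writer field matches reader height
  version <- version (int32 -> int64, writer required)
  no writer field matches reader audit.enabled
  audit.latitude <- audit.latitude (float64 -> float64, writer required)
  audit.locale <- audit.locale (string -> string, writer optional)
  leftover writer field: audit.archived
  => no violations; backward on Session: COMPATIBLE
ruling out the remaining Session differences:
  added field height to record Session: required float64, tag 16, default 0.25 (in v2 it sits immediately before version) -> fires no rule on Session, leaving the asked answer as it is
  renamed field archived to enabled in record Money (alias archived declared on the renamed field) -> fires no rule on Session, leaving the asked answer as it is
  field version in record Session: type int32 changed to int64 (its default is dropped) -> fires only in the forward direction of Session, which is not asked here
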